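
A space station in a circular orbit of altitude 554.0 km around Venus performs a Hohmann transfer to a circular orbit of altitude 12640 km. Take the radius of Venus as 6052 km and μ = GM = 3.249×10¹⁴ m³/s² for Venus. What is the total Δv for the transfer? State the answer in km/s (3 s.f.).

r₁ = 6052 + 554.0 = 6606.0 km = 6.6060×10⁶ m.
r₂ = 6052 + 12640 = 18692 km = 1.8692×10⁷ m.
Transfer ellipse a_t = (r₁ + r₂)/2 = 1.265×10⁷ m.
At r₁: circular v_c1 = √(μ/r₁) = 7013 m/s; transfer-periapsis v_p = √[μ(2/r₁ − 1/a_t)] = 8525 m/s.
Δv₁ = v_p − v_c1 = 1512 m/s.
At r₂: circular v_c2 = √(μ/r₂) = 4169 m/s; transfer-apoapsis v_a = √[μ(2/r₂ − 1/a_t)] = 3013 m/s.
Δv₂ = v_c2 − v_a = 1156 m/s.
Total Δv = Δv₁ + Δv₂ = 2668 m/s = 2.668 km/s.

Δv_total ≈ 2.67 km/s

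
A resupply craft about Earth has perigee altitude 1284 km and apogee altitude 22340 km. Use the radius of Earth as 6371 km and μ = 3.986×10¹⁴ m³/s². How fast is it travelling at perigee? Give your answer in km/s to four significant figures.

v ≈ 9.067 km/s

r_p = 6371 + 1284 = 7655.0 km = 7.6550×10⁶ m.
r_a = 6371 + 22340 = 28711 km = 2.8711×10⁷ m.
Semi-major axis a = (r_p + r_a)/2 = 18183 km = 1.818×10⁷ m.
Vis-viva: v² = μ(2/r − 1/a) = 3.986×10¹⁴ × (2.613×10⁻⁷ − 5.500×10⁻⁸) = 8.222×10⁷ m²/s².
v = 9067 m/s = 9.067 km/s.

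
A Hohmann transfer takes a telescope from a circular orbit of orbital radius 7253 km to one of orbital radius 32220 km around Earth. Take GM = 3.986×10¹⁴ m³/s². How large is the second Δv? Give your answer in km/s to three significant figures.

r₁ = 7253 km = 7.253×10⁶ m.
r₂ = 32220 km = 3.222×10⁷ m.
Transfer ellipse a_t = (r₁ + r₂)/2 = 1.974×10⁷ m.
At r₁: circular v_c1 = √(μ/r₁) = 7413 m/s; transfer-perigee v_p = √[μ(2/r₁ − 1/a_t)] = 9472 m/s.
At r₂: circular v_c2 = √(μ/r₂) = 3517 m/s; transfer-apogee v_a = √[μ(2/r₂ − 1/a_t)] = 2132 m/s.
Δv₂ = v_c2 − v_a = 1385 m/s.
= 1.385 km/s.

Δv ≈ 1.39 km/s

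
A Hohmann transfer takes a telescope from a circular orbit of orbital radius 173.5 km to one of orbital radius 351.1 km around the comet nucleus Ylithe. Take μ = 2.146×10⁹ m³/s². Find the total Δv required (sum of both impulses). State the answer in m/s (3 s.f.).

r₁ = 173.5 km = 1.735×10⁵ m.
r₂ = 351.1 km = 3.511×10⁵ m.
Transfer ellipse a_t = (r₁ + r₂)/2 = 2.623×10⁵ m.
At r₁: circular v_c1 = √(μ/r₁) = 111.2 m/s; transfer-periapsis v_p = √[μ(2/r₁ − 1/a_t)] = 128.7 m/s.
Δv₁ = v_p − v_c1 = 17.46 m/s.
At r₂: circular v_c2 = √(μ/r₂) = 78.18 m/s; transfer-apoapsis v_a = √[μ(2/r₂ − 1/a_t)] = 63.58 m/s.
Δv₂ = v_c2 − v_a = 14.60 m/s.
Total Δv = Δv₁ + Δv₂ = 32.05 m/s.

Δv_total ≈ 32.1 m/s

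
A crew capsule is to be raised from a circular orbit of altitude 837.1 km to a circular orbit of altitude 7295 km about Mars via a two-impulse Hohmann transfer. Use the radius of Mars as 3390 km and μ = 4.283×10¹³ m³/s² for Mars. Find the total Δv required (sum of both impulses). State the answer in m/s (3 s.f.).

r₁ = 3390 + 837.1 = 4227.1 km = 4.2271×10⁶ m.
r₂ = 3390 + 7295 = 10685 km = 1.0685×10⁷ m.
Transfer ellipse a_t = (r₁ + r₂)/2 = 7.456×10⁶ m.
At r₁: circular v_c1 = √(μ/r₁) = 3183 m/s; transfer-periapsis v_p = √[μ(2/r₁ − 1/a_t)] = 3811 m/s.
Δv₁ = v_p − v_c1 = 627.4 m/s.
At r₂: circular v_c2 = √(μ/r₂) = 2002 m/s; transfer-apoapsis v_a = √[μ(2/r₂ − 1/a_t)] = 1507 m/s.
Δv₂ = v_c2 − v_a = 494.6 m/s.
Total Δv = Δv₁ + Δv₂ = 1122 m/s.

Δv_total ≈ 1120 m/s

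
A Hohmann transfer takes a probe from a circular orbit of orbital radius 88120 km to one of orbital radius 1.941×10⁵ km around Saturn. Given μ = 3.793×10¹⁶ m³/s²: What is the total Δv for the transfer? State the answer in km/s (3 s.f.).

r₁ = 88120 km = 8.812×10⁷ m.
r₂ = 1.941×10⁵ km = 1.941×10⁸ m.
Transfer ellipse a_t = (r₁ + r₂)/2 = 1.411×10⁸ m.
At r₁: circular v_c1 = √(μ/r₁) = 20750 m/s; transfer-perikrone v_p = √[μ(2/r₁ − 1/a_t)] = 24330 m/s.
Δv₁ = v_p − v_c1 = 3586 m/s.
At r₂: circular v_c2 = √(μ/r₂) = 13980 m/s; transfer-apokrone v_a = √[μ(2/r₂ − 1/a_t)] = 11050 m/s.
Δv₂ = v_c2 − v_a = 2932 m/s.
Total Δv = Δv₁ + Δv₂ = 6518 m/s = 6.518 km/s.

Δv_total ≈ 6.52 km/s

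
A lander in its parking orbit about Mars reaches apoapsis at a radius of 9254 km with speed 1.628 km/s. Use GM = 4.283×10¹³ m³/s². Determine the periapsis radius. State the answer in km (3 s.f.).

periapsis radius ≈ 3710 km

r_a = 9.254×10⁶ m.
Specific energy ε = v²/2 − μ/r = -3.303×10⁶ J/kg, so a = −μ/(2ε) = 6.483×10⁶ m.
The apsides satisfy r_p + r_a = 2a, so the periapsis radius is 2a − r_a = 3.713×10⁶ m = 3712.7 km.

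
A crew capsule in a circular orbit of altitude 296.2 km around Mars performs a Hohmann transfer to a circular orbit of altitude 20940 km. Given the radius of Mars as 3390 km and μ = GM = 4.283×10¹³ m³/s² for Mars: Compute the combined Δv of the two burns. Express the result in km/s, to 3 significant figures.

r₁ = 3390 + 296.2 = 3686.2 km = 3.6862×10⁶ m.
r₂ = 3390 + 20940 = 24330 km = 2.4330×10⁷ m.
Transfer ellipse a_t = (r₁ + r₂)/2 = 1.401×10⁷ m.
At r₁: circular v_c1 = √(μ/r₁) = 3409 m/s; transfer-periapsis v_p = √[μ(2/r₁ − 1/a_t)] = 4492 m/s.
Δv₁ = v_p − v_c1 = 1084 m/s.
At r₂: circular v_c2 = √(μ/r₂) = 1327 m/s; transfer-apoapsis v_a = √[μ(2/r₂ − 1/a_t)] = 680.6 m/s.
Δv₂ = v_c2 − v_a = 646.2 m/s.
Total Δv = Δv₁ + Δv₂ = 1730 m/s = 1.730 km/s.

Δv_total ≈ 1.73 km/s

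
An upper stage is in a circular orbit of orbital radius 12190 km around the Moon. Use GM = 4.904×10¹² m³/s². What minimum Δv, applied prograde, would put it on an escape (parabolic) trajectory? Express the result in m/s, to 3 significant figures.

Δv ≈ 263 m/s

r = 12190 km = 1.219×10⁷ m.
Circular speed v_c = √(μ/r) = 634.3 m/s.
Escape speed v_esc = √(2μ/r) = √2 × v_c = 897.0 m/s.
Δv = v_esc − v_c = 262.7 m/s.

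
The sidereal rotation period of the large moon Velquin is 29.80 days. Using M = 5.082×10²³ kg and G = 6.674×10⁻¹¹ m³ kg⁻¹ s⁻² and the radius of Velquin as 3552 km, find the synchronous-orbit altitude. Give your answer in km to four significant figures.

h_sync ≈ 1.750×10⁵ km

μ = GM = 6.674×10⁻¹¹ × 5.082×10²³ = 3.392×10¹³ m³/s².
T = 29.80 days = 2.575×10⁶ s.
A synchronous orbit has period T, so by Kepler's third law a = (μT²/4π²)^(1/3).
μT²/4π² = 3.392×10¹³ × (2.575×10⁶)² / 39.48 = 5.695×10²⁴ m³.
a = 1.786×10⁸ m = 1.7858×10⁵ km.
Altitude h = a − R = 1.7858×10⁵ − 3552 = 1.7503×10⁵ km.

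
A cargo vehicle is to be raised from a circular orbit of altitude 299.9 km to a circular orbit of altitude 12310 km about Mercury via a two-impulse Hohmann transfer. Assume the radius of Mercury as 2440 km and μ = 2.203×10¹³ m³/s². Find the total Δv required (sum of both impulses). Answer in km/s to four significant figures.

Δv_total ≈ 1.385 km/s

r₁ = 2440 + 299.9 = 2739.9 km = 2.7399×10⁶ m.
r₂ = 2440 + 12310 = 14750 km = 1.4750×10⁷ m.
Transfer ellipse a_t = (r₁ + r₂)/2 = 8.745×10⁶ m.
At r₁: circular v_c1 = √(μ/r₁) = 2836 m/s; transfer-periherm v_p = √[μ(2/r₁ − 1/a_t)] = 3683 m/s.
Δv₁ = v_p − v_c1 = 847.1 m/s.
At r₂: circular v_c2 = √(μ/r₂) = 1222 m/s; transfer-apoherm v_a = √[μ(2/r₂ − 1/a_t)] = 684.1 m/s.
Δv₂ = v_c2 − v_a = 538.0 m/s.
Total Δv = Δv₁ + Δv₂ = 1385 m/s = 1.385 km/s.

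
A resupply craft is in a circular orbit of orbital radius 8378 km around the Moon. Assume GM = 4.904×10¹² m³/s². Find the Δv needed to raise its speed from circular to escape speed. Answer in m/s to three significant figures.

r = 8378 km = 8.378×10⁶ m.
Circular speed v_c = √(μ/r) = 765.1 m/s.
Escape speed v_esc = √(2μ/r) = √2 × v_c = 1082 m/s.
Δv = v_esc − v_c = 316.9 m/s.

Δv ≈ 317 m/s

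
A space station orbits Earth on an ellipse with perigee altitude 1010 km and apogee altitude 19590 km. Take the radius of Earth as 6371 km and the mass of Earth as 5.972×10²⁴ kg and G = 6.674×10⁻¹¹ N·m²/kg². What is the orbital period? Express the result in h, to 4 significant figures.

μ = GM = 6.674×10⁻¹¹ × 5.972×10²⁴ = 3.986×10¹⁴ m³/s².
r_p = 6371 + 1010 = 7381.0 km = 7.3810×10⁶ m.
r_a = 6371 + 19590 = 25961 km = 2.5961×10⁷ m.
Semi-major axis a = (r_p + r_a)/2 = (7381.0 + 25961)/2 = 16671 km = 1.667×10⁷ m.
By Kepler's third law T = 2π√(a³/μ) = 2π × 3.409×10³ = 2.142×10⁴ s.
= 5.951 h.

T ≈ 5.951 h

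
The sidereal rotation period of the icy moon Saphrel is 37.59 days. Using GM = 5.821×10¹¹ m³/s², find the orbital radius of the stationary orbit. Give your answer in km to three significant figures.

T = 37.59 days = 3.248×10⁶ s.
A synchronous orbit has period T, so by Kepler's third law a = (μT²/4π²)^(1/3).
μT²/4π² = 5.821×10¹¹ × (3.248×10⁶)² / 39.48 = 1.555×10²³ m³.
a = 5.378×10⁷ m = 53778 km.

r_sync ≈ 53800 km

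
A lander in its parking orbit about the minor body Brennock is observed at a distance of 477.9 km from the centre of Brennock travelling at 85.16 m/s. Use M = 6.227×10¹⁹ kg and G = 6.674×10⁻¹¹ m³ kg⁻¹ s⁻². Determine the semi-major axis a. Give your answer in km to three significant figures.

μ = GM = 6.674×10⁻¹¹ × 6.227×10¹⁹ = 4.156×10⁹ m³/s².
r = 4.779×10⁵ m.
Specific orbital energy ε = v²/2 − μ/r = (85.16)²/2 − 4.156×10⁹/4.779×10⁵ = -5.070×10³ J/kg.
Since ε = −μ/(2a), a = −μ/(2ε) = 4.098×10⁵ m = 409.85 km.

a ≈ 410 km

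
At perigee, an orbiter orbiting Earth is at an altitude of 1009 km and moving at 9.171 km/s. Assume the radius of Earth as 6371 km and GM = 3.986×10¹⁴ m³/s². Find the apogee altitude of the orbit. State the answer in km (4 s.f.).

apogee altitude ≈ 19580 km

r_p = 6371 + 1009 = 7380.0 km = 7.380×10⁶ m.
Specific energy ε = v²/2 − μ/r = -1.196×10⁷ J/kg, so a = −μ/(2ε) = 1.667×10⁷ m.
The apsides satisfy r_p + r_a = 2a, so the apogee radius is 2a − r_p = 2.596×10⁷ m = 25956 km.
Apogee altitude = 25956 − 6371 = 19585 km.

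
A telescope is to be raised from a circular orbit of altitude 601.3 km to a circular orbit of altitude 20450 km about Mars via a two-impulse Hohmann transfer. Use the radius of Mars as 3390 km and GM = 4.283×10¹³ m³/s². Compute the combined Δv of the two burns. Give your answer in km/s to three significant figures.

Δv_total ≈ 1.63 km/s

r₁ = 3390 + 601.3 = 3991.3 km = 3.9913×10⁶ m.
r₂ = 3390 + 20450 = 23840 km = 2.3840×10⁷ m.
Transfer ellipse a_t = (r₁ + r₂)/2 = 1.392×10⁷ m.
At r₁: circular v_c1 = √(μ/r₁) = 3276 m/s; transfer-periapsis v_p = √[μ(2/r₁ − 1/a_t)] = 4288 m/s.
Δv₁ = v_p − v_c1 = 1012 m/s.
At r₂: circular v_c2 = √(μ/r₂) = 1340 m/s; transfer-apoapsis v_a = √[μ(2/r₂ − 1/a_t)] = 717.8 m/s.
Δv₂ = v_c2 − v_a = 622.5 m/s.
Total Δv = Δv₁ + Δv₂ = 1634 m/s = 1.634 km/s.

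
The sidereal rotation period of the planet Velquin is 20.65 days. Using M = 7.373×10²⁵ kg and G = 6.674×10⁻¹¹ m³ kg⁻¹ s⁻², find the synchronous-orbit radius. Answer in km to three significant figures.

μ = GM = 6.674×10⁻¹¹ × 7.373×10²⁵ = 4.921×10¹⁵ m³/s².
T = 20.65 days = 1.784×10⁶ s.
A synchronous orbit has period T, so by Kepler's third law a = (μT²/4π²)^(1/3).
μT²/4π² = 4.921×10¹⁵ × (1.784×10⁶)² / 39.48 = 3.968×10²⁶ m³.
a = 7.348×10⁸ m = 7.3482×10⁵ km.

r_sync ≈ 7.35×10⁵ km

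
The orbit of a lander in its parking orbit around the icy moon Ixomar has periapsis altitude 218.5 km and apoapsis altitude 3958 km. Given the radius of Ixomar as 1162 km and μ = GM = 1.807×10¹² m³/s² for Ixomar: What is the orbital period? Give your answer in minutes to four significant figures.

T ≈ 456.5 minutes

r_p = 1162 + 218.5 = 1380.5 km = 1.3805×10⁶ m.
r_a = 1162 + 3958 = 5120.0 km = 5.1200×10⁶ m.
Semi-major axis a = (r_p + r_a)/2 = (1380.5 + 5120.0)/2 = 3250.2 km = 3.250×10⁶ m.
By Kepler's third law T = 2π√(a³/μ) = 2π × 4.359×10³ = 2.739×10⁴ s.
= 456.5 minutes.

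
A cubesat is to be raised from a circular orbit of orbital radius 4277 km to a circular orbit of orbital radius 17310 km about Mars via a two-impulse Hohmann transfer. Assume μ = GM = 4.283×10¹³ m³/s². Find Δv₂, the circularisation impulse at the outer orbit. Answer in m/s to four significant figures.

r₁ = 4277 km = 4.277×10⁶ m.
r₂ = 17310 km = 1.731×10⁷ m.
Transfer ellipse a_t = (r₁ + r₂)/2 = 1.079×10⁷ m.
At r₁: circular v_c1 = √(μ/r₁) = 3164 m/s; transfer-periapsis v_p = √[μ(2/r₁ − 1/a_t)] = 4007 m/s.
At r₂: circular v_c2 = √(μ/r₂) = 1573 m/s; transfer-apoapsis v_a = √[μ(2/r₂ − 1/a_t)] = 990.2 m/s.
Δv₂ = v_c2 − v_a = 582.8 m/s.

Δv ≈ 582.8 m/s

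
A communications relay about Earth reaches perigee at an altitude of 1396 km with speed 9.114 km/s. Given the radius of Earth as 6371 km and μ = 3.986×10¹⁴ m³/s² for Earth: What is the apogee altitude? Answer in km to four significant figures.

apogee altitude ≈ 26590 km

r_p = 6371 + 1396 = 7767.0 km = 7.767×10⁶ m.
Specific energy ε = v²/2 − μ/r = -9.787×10⁶ J/kg, so a = −μ/(2ε) = 2.036×10⁷ m.
The apsides satisfy r_p + r_a = 2a, so the apogee radius is 2a − r_p = 3.296×10⁷ m = 32960 km.
Apogee altitude = 32960 − 6371 = 26589 km.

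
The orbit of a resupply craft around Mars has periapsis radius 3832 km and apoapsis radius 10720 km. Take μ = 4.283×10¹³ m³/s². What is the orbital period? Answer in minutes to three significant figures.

T ≈ 314 minutes

Semi-major axis a = (r_p + r_a)/2 = (3832.0 + 10720)/2 = 7276.0 km = 7.276×10⁶ m.
By Kepler's third law T = 2π√(a³/μ) = 2π × 2.999×10³ = 1.884×10⁴ s.
= 314.0 minutes.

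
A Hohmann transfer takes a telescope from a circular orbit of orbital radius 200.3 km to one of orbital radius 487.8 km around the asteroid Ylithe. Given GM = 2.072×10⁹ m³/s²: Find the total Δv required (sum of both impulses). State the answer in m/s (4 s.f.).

r₁ = 200.3 km = 2.003×10⁵ m.
r₂ = 487.8 km = 4.878×10⁵ m.
Transfer ellipse a_t = (r₁ + r₂)/2 = 3.440×10⁵ m.
At r₁: circular v_c1 = √(μ/r₁) = 101.7 m/s; transfer-periapsis v_p = √[μ(2/r₁ − 1/a_t)] = 121.1 m/s.
Δv₁ = v_p − v_c1 = 19.40 m/s.
At r₂: circular v_c2 = √(μ/r₂) = 65.17 m/s; transfer-apoapsis v_a = √[μ(2/r₂ − 1/a_t)] = 49.73 m/s.
Δv₂ = v_c2 − v_a = 15.45 m/s.
Total Δv = Δv₁ + Δv₂ = 34.84 m/s.

Δv_total ≈ 34.84 m/s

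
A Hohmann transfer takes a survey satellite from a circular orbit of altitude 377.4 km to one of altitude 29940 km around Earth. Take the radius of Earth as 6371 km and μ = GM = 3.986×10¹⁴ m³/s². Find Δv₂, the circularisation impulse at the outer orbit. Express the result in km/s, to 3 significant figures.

Δv ≈ 1.46 km/s

r₁ = 6371 + 377.4 = 6748.4 km = 6.7484×10⁶ m.
r₂ = 6371 + 29940 = 36311 km = 3.6311×10⁷ m.
Transfer ellipse a_t = (r₁ + r₂)/2 = 2.153×10⁷ m.
At r₁: circular v_c1 = √(μ/r₁) = 7685 m/s; transfer-perigee v_p = √[μ(2/r₁ − 1/a_t)] = 9981 m/s.
At r₂: circular v_c2 = √(μ/r₂) = 3313 m/s; transfer-apogee v_a = √[μ(2/r₂ − 1/a_t)] = 1855 m/s.
Δv₂ = v_c2 − v_a = 1458 m/s.
= 1.458 km/s.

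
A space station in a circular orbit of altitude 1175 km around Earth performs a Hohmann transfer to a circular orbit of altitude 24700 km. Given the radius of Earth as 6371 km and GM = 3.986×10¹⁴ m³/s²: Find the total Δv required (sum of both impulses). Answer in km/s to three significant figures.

Δv_total ≈ 3.29 km/s

r₁ = 6371 + 1175 = 7546.0 km = 7.5460×10⁶ m.
r₂ = 6371 + 24700 = 31071 km = 3.1071×10⁷ m.
Transfer ellipse a_t = (r₁ + r₂)/2 = 1.931×10⁷ m.
At r₁: circular v_c1 = √(μ/r₁) = 7268 m/s; transfer-perigee v_p = √[μ(2/r₁ − 1/a_t)] = 9220 m/s.
Δv₁ = v_p − v_c1 = 1952 m/s.
At r₂: circular v_c2 = √(μ/r₂) = 3582 m/s; transfer-apogee v_a = √[μ(2/r₂ − 1/a_t)] = 2239 m/s.
Δv₂ = v_c2 − v_a = 1343 m/s.
Total Δv = Δv₁ + Δv₂ = 3294 m/s = 3.294 km/s.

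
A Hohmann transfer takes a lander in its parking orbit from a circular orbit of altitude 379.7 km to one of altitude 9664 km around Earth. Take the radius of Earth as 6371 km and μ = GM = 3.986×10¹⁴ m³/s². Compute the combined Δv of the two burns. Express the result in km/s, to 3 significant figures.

Δv_total ≈ 2.58 km/s

r₁ = 6371 + 379.7 = 6750.7 km = 6.7507×10⁶ m.
r₂ = 6371 + 9664 = 16035 km = 1.6035×10⁷ m.
Transfer ellipse a_t = (r₁ + r₂)/2 = 1.139×10⁷ m.
At r₁: circular v_c1 = √(μ/r₁) = 7684 m/s; transfer-perigee v_p = √[μ(2/r₁ − 1/a_t)] = 9116 m/s.
Δv₁ = v_p − v_c1 = 1432 m/s.
At r₂: circular v_c2 = √(μ/r₂) = 4986 m/s; transfer-apogee v_a = √[μ(2/r₂ − 1/a_t)] = 3838 m/s.
Δv₂ = v_c2 − v_a = 1148 m/s.
Total Δv = Δv₁ + Δv₂ = 2580 m/s = 2.580 km/s.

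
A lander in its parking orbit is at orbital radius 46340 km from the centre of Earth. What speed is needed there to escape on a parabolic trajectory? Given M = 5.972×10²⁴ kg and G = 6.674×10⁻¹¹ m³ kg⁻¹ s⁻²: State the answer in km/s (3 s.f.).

μ = GM = 6.674×10⁻¹¹ × 5.972×10²⁴ = 3.986×10¹⁴ m³/s².
r = 46340 km = 4.634×10⁷ m.
Escape speed v_esc = √(2μ/r) = √(2 × 3.986×10¹⁴ / 4.634×10⁷) = √(1.720×10⁷) = 4148 m/s.
= 4.148 km/s.

v_esc ≈ 4.15 km/s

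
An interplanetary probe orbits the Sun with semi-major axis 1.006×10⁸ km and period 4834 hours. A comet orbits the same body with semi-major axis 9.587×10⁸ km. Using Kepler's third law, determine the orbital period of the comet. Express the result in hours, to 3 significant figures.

T₂ ≈ 1.42×10⁵ hours

Kepler's third law: T² ∝ a³, so T₂ = T₁ (a₂/a₁)^(3/2).
a₂/a₁ = 9.530, (a₂/a₁)^(3/2) = 29.42.
T₂ = 4834 × 29.42 = 1.422×10⁵ hours.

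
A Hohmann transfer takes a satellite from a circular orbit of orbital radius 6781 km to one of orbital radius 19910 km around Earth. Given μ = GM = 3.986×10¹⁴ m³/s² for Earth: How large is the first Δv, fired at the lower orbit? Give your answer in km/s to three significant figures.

Δv ≈ 1.70 km/s

r₁ = 6781 km = 6.781×10⁶ m.
r₂ = 19910 km = 1.991×10⁷ m.
Transfer ellipse a_t = (r₁ + r₂)/2 = 1.335×10⁷ m.
At r₁: circular v_c1 = √(μ/r₁) = 7667 m/s; transfer-perigee v_p = √[μ(2/r₁ − 1/a_t)] = 9365 m/s.
Δv₁ = v_p − v_c1 = 1698 m/s.
= 1.698 km/s.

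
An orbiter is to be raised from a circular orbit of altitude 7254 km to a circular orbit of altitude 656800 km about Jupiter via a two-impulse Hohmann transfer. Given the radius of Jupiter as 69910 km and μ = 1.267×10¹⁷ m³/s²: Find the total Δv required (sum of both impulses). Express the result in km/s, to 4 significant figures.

r₁ = 69910 + 7254 = 77164 km = 7.7164×10⁷ m.
r₂ = 69910 + 656800 = 726710 km = 7.2671×10⁸ m.
Transfer ellipse a_t = (r₁ + r₂)/2 = 4.019×10⁸ m.
At r₁: circular v_c1 = √(μ/r₁) = 40520 m/s; transfer-perijove v_p = √[μ(2/r₁ − 1/a_t)] = 54490 m/s.
Δv₁ = v_p − v_c1 = 13960 m/s.
At r₂: circular v_c2 = √(μ/r₂) = 13200 m/s; transfer-apojove v_a = √[μ(2/r₂ − 1/a_t)] = 5785 m/s.
Δv₂ = v_c2 − v_a = 7419 m/s.
Total Δv = Δv₁ + Δv₂ = 21380 m/s = 21.38 km/s.

Δv_total ≈ 21.38 km/s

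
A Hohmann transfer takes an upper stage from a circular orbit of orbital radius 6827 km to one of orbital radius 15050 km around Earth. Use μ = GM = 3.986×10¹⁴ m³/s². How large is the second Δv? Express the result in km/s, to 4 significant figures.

r₁ = 6827 km = 6.827×10⁶ m.
r₂ = 15050 km = 1.505×10⁷ m.
Transfer ellipse a_t = (r₁ + r₂)/2 = 1.094×10⁷ m.
At r₁: circular v_c1 = √(μ/r₁) = 7641 m/s; transfer-perigee v_p = √[μ(2/r₁ − 1/a_t)] = 8963 m/s.
At r₂: circular v_c2 = √(μ/r₂) = 5146 m/s; transfer-apogee v_a = √[μ(2/r₂ − 1/a_t)] = 4066 m/s.
Δv₂ = v_c2 − v_a = 1081 m/s.
= 1.081 km/s.

Δv ≈ 1.081 km/s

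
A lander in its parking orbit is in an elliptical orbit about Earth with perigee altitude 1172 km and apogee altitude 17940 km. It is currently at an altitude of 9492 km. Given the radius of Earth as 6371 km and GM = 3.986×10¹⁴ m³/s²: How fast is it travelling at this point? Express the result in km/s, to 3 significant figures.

r_p = 6371 + 1172 = 7543.0 km = 7.5430×10⁶ m.
r_a = 6371 + 17940 = 24311 km = 2.4311×10⁷ m.
r = 6371 + 9492 = 15863 km = 1.586×10⁷ m.
Semi-major axis a = (r_p + r_a)/2 = 15927 km = 1.593×10⁷ m.
Vis-viva: v² = μ(2/r − 1/a) = 3.986×10¹⁴ × (1.261×10⁻⁷ − 6.279×10⁻⁸) = 2.523×10⁷ m²/s².
v = 5023 m/s = 5.023 km/s.

v ≈ 5.02 km/s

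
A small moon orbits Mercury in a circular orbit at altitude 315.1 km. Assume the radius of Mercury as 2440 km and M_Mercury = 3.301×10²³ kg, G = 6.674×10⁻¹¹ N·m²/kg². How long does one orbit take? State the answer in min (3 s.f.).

μ = GM = 6.674×10⁻¹¹ × 3.301×10²³ = 2.203×10¹³ m³/s².
r = 2440 + 315.1 = 2755.1 km = 2.7551×10⁶ m.
Kepler's third law: T = 2π√(r³/μ) = 2π√((2.755×10⁶)³ / 2.203×10¹³).
r³/μ = 9.492×10⁵ s², so T = 2π × 9.743×10² = 6.122×10³ s.
Converting: 6.122×10³ s ÷ 60.00 = 102.0 min.

T ≈ 102 min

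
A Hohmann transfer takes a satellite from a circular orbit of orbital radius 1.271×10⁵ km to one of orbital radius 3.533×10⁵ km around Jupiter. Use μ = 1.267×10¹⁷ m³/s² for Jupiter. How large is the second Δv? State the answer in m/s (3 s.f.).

r₁ = 1.271×10⁵ km = 1.271×10⁸ m.
r₂ = 3.533×10⁵ km = 3.533×10⁸ m.
Transfer ellipse a_t = (r₁ + r₂)/2 = 2.402×10⁸ m.
At r₁: circular v_c1 = √(μ/r₁) = 31570 m/s; transfer-perijove v_p = √[μ(2/r₁ − 1/a_t)] = 38290 m/s.
At r₂: circular v_c2 = √(μ/r₂) = 18940 m/s; transfer-apojove v_a = √[μ(2/r₂ − 1/a_t)] = 13780 m/s.
Δv₂ = v_c2 − v_a = 5162 m/s.

Δv ≈ 5160 m/s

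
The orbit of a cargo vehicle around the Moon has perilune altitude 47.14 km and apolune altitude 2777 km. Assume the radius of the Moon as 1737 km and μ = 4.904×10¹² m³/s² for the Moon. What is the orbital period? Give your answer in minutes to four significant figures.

T ≈ 264.3 minutes

r_p = 1737 + 47.14 = 1784.1 km = 1.7841×10⁶ m.
r_a = 1737 + 2777 = 4514.0 km = 4.5140×10⁶ m.
Semi-major axis a = (r_p + r_a)/2 = (1784.1 + 4514.0)/2 = 3149.1 km = 3.149×10⁶ m.
By Kepler's third law T = 2π√(a³/μ) = 2π × 2.523×10³ = 1.586×10⁴ s.
= 264.3 minutes.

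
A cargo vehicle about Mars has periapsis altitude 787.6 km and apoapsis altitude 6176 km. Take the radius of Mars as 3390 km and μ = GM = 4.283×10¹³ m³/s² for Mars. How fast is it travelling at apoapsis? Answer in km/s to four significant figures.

v ≈ 1.650 km/s

r_p = 3390 + 787.6 = 4177.6 km = 4.1776×10⁶ m.
r_a = 3390 + 6176 = 9566.0 km = 9.5660×10⁶ m.
Semi-major axis a = (r_p + r_a)/2 = 6871.8 km = 6.872×10⁶ m.
Vis-viva: v² = μ(2/r − 1/a) = 4.283×10¹³ × (2.091×10⁻⁷ − 1.455×10⁻⁷) = 2.722×10⁶ m²/s².
v = 1650 m/s = 1.650 km/s.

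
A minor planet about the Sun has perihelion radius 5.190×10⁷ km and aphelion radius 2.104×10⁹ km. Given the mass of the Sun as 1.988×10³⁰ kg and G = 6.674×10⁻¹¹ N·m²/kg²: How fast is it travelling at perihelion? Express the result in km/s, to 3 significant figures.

μ = GM = 6.674×10⁻¹¹ × 1.988×10³⁰ = 1.327×10²⁰ m³/s².
Semi-major axis a = (r_p + r_a)/2 = 1.0780×10⁹ km = 1.078×10¹² m.
Vis-viva: v² = μ(2/r − 1/a) = 1.327×10²⁰ × (3.854×10⁻¹¹ − 9.277×10⁻¹³) = 4.990×10⁹ m²/s².
v = 70640 m/s = 70.64 km/s.

v ≈ 70.6 km/s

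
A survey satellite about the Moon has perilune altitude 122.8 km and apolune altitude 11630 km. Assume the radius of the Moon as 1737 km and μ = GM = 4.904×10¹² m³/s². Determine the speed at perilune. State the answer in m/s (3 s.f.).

v ≈ 2150 m/s

r_p = 1737 + 122.8 = 1859.8 km = 1.8598×10⁶ m.
r_a = 1737 + 11630 = 13367 km = 1.3367×10⁷ m.
Semi-major axis a = (r_p + r_a)/2 = 7613.4 km = 7.613×10⁶ m.
Vis-viva: v² = μ(2/r − 1/a) = 4.904×10¹² × (1.075×10⁻⁶ − 1.313×10⁻⁷) = 4.630×10⁶ m²/s².
v = 2152 m/s.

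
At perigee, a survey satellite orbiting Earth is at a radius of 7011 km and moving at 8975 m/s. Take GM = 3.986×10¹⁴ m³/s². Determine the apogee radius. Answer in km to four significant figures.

apogee radius ≈ 17030 km

r_p = 7.011×10⁶ m.
Specific energy ε = v²/2 − μ/r = -1.658×10⁷ J/kg, so a = −μ/(2ε) = 1.202×10⁷ m.
The apsides satisfy r_p + r_a = 2a, so the apogee radius is 2a − r_p = 1.703×10⁷ m = 17033 km.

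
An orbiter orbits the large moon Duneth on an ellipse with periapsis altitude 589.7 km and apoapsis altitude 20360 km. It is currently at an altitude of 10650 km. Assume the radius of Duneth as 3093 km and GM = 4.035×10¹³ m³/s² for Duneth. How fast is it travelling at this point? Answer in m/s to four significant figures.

v ≈ 1702 m/s

r_p = 3093 + 589.7 = 3682.7 km = 3.6827×10⁶ m.
r_a = 3093 + 20360 = 23453 km = 2.3453×10⁷ m.
r = 3093 + 10650 = 13743 km = 1.374×10⁷ m.
Semi-major axis a = (r_p + r_a)/2 = 13568 km = 1.357×10⁷ m.
Vis-viva: v² = μ(2/r − 1/a) = 4.035×10¹³ × (1.455×10⁻⁷ − 7.370×10⁻⁸) = 2.898×10⁶ m²/s².
v = 1702 m/s.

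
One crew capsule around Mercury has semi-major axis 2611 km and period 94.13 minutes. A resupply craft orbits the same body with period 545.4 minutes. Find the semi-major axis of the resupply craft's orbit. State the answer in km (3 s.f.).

a₂ ≈ 8420 km

Kepler's third law: a³ ∝ T², so a₂ = a₁ (T₂/T₁)^(2/3).
T₂/T₁ = 5.794, (T₂/T₁)^(2/3) = 3.226.
a₂ = 2611 × 3.226 = 8423 km.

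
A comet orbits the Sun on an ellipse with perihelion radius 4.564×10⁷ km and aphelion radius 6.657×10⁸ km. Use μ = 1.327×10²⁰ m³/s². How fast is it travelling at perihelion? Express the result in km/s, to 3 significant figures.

v ≈ 73.8 km/s

Semi-major axis a = (r_p + r_a)/2 = 3.5567×10⁸ km = 3.557×10¹¹ m.
Vis-viva: v² = μ(2/r − 1/a) = 1.327×10²⁰ × (4.382×10⁻¹¹ − 2.812×10⁻¹²) = 5.442×10⁹ m²/s².
v = 73770 m/s = 73.77 km/s.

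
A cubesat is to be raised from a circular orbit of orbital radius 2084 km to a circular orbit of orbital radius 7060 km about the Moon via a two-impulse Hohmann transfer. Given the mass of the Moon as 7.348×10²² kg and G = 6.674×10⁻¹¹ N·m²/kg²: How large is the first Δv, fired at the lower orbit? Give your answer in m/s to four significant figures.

Δv ≈ 372.2 m/s

μ = GM = 6.674×10⁻¹¹ × 7.348×10²² = 4.904×10¹² m³/s².
r₁ = 2084 km = 2.084×10⁶ m.
r₂ = 7060 km = 7.060×10⁶ m.
Transfer ellipse a_t = (r₁ + r₂)/2 = 4.572×10⁶ m.
At r₁: circular v_c1 = √(μ/r₁) = 1534 m/s; transfer-perilune v_p = √[μ(2/r₁ − 1/a_t)] = 1906 m/s.
Δv₁ = v_p − v_c1 = 372.2 m/s.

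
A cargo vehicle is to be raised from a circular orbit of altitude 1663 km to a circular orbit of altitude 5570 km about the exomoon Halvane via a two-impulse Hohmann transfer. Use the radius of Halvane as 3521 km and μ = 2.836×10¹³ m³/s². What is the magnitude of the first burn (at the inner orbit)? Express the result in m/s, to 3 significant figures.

Δv ≈ 301 m/s

r₁ = 3521 + 1663 = 5184.0 km = 5.1840×10⁶ m.
r₂ = 3521 + 5570 = 9091.0 km = 9.0910×10⁶ m.
Transfer ellipse a_t = (r₁ + r₂)/2 = 7.138×10⁶ m.
At r₁: circular v_c1 = √(μ/r₁) = 2339 m/s; transfer-periapsis v_p = √[μ(2/r₁ − 1/a_t)] = 2640 m/s.
Δv₁ = v_p − v_c1 = 300.7 m/s.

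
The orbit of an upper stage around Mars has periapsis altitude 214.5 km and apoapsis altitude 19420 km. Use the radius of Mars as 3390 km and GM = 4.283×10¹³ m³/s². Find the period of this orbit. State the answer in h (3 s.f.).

r_p = 3390 + 214.5 = 3604.5 km = 3.6045×10⁶ m.
r_a = 3390 + 19420 = 22810 km = 2.2810×10⁷ m.
Semi-major axis a = (r_p + r_a)/2 = (3604.5 + 22810)/2 = 13207 km = 1.321×10⁷ m.
By Kepler's third law T = 2π√(a³/μ) = 2π × 7.334×10³ = 4.608×10⁴ s.
= 12.80 h.

T ≈ 12.8 h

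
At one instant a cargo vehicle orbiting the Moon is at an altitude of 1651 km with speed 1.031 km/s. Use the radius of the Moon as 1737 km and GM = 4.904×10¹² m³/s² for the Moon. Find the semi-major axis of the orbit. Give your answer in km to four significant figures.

a ≈ 2677 km

r = 1737 + 1651 = 3388.0 km = 3.388×10⁶ m.
Vis-viva rearranged: 1/a = 2/r − v²/μ = 5.903×10⁻⁷ − 2.168×10⁻⁷ = 3.736×10⁻⁷ m⁻¹.
a = 2.677×10⁶ m = 2676.9 km.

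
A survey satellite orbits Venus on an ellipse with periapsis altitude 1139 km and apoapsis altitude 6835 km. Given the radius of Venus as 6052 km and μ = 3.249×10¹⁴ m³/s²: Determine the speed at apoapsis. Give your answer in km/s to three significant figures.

v ≈ 4.25 km/s

r_p = 6052 + 1139 = 7191.0 km = 7.1910×10⁶ m.
r_a = 6052 + 6835 = 12887 km = 1.2887×10⁷ m.
Semi-major axis a = (r_p + r_a)/2 = 10039 km = 1.004×10⁷ m.
Vis-viva: v² = μ(2/r − 1/a) = 3.249×10¹⁴ × (1.552×10⁻⁷ − 9.961×10⁻⁸) = 1.806×10⁷ m²/s².
v = 4250 m/s = 4.250 km/s.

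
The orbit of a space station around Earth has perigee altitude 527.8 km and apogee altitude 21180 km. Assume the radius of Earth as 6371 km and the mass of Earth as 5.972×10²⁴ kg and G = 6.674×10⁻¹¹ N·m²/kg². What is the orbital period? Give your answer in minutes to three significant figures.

μ = GM = 6.674×10⁻¹¹ × 5.972×10²⁴ = 3.986×10¹⁴ m³/s².
r_p = 6371 + 527.8 = 6898.8 km = 6.8988×10⁶ m.
r_a = 6371 + 21180 = 27551 km = 2.7551×10⁷ m.
Semi-major axis a = (r_p + r_a)/2 = (6898.8 + 27551)/2 = 17225 km = 1.722×10⁷ m.
By Kepler's third law T = 2π√(a³/μ) = 2π × 3.581×10³ = 2.250×10⁴ s.
= 375.0 minutes.

T ≈ 375 minutes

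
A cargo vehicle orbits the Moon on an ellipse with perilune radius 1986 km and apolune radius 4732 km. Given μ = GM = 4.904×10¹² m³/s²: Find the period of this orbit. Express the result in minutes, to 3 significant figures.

Semi-major axis a = (r_p + r_a)/2 = (1986.0 + 4732.0)/2 = 3359.0 km = 3.359×10⁶ m.
By Kepler's third law T = 2π√(a³/μ) = 2π × 2.780×10³ = 1.747×10⁴ s.
= 291.1 minutes.

T ≈ 291 minutes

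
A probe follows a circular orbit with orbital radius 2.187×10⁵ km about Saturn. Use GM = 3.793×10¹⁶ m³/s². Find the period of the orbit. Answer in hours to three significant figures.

r = 2.187×10⁵ km = 2.187×10⁸ m.
Kepler's third law: T = 2π√(r³/μ) = 2π√((2.187×10⁸)³ / 3.793×10¹⁶).
r³/μ = 2.758×10⁸ s², so T = 2π × 1.661×10⁴ = 1.043×10⁵ s.
Converting: 1.043×10⁵ s ÷ 3600 = 28.98 hours.

T ≈ 29.0 hours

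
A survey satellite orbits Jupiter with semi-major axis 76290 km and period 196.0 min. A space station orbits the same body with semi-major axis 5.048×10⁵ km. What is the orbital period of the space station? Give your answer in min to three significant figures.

Kepler's third law: T² ∝ a³, so T₂ = T₁ (a₂/a₁)^(3/2).
a₂/a₁ = 6.617, (a₂/a₁)^(3/2) = 17.02.
T₂ = 196.0 × 17.02 = 3336 min.

T₂ ≈ 3340 min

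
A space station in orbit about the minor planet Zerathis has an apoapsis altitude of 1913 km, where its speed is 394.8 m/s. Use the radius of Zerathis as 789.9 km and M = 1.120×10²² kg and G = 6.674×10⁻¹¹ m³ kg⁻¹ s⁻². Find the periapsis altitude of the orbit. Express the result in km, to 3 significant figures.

periapsis altitude ≈ 271 km

μ = GM = 6.674×10⁻¹¹ × 1.120×10²² = 7.475×10¹¹ m³/s².
r_a = 789.9 + 1913 = 2702.9 km = 2.703×10⁶ m.
Specific energy ε = v²/2 − μ/r = -1.986×10⁵ J/kg, so a = −μ/(2ε) = 1.882×10⁶ m.
The apsides satisfy r_p + r_a = 2a, so the periapsis radius is 2a − r_a = 1.061×10⁶ m = 1060.6 km.
Periapsis altitude = 1060.6 − 789.9 = 270.67 km.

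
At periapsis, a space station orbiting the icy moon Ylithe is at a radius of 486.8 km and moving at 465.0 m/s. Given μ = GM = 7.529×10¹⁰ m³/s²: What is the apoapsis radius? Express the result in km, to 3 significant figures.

apoapsis radius ≈ 1130 km

r_p = 4.868×10⁵ m.
Specific energy ε = v²/2 − μ/r = -4.655×10⁴ J/kg, so a = −μ/(2ε) = 8.087×10⁵ m.
The apsides satisfy r_p + r_a = 2a, so the apoapsis radius is 2a − r_p = 1.131×10⁶ m = 1130.6 km.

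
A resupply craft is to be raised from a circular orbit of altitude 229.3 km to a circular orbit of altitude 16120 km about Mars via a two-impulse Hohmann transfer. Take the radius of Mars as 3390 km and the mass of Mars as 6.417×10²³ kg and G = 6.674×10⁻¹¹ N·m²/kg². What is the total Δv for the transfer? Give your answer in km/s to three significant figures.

μ = GM = 6.674×10⁻¹¹ × 6.417×10²³ = 4.283×10¹³ m³/s².
r₁ = 3390 + 229.3 = 3619.3 km = 3.6193×10⁶ m.
r₂ = 3390 + 16120 = 19510 km = 1.9510×10⁷ m.
Transfer ellipse a_t = (r₁ + r₂)/2 = 1.156×10⁷ m.
At r₁: circular v_c1 = √(μ/r₁) = 3440 m/s; transfer-periapsis v_p = √[μ(2/r₁ − 1/a_t)] = 4468 m/s.
Δv₁ = v_p − v_c1 = 1028 m/s.
At r₂: circular v_c2 = √(μ/r₂) = 1482 m/s; transfer-apoapsis v_a = √[μ(2/r₂ − 1/a_t)] = 828.9 m/s.
Δv₂ = v_c2 − v_a = 652.7 m/s.
Total Δv = Δv₁ + Δv₂ = 1681 m/s = 1.681 km/s.

Δv_total ≈ 1.68 km/s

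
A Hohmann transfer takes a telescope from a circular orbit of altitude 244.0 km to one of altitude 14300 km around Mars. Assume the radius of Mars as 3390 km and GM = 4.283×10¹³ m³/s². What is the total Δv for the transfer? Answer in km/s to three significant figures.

r₁ = 3390 + 244.0 = 3634.0 km = 3.6340×10⁶ m.
r₂ = 3390 + 14300 = 17690 km = 1.7690×10⁷ m.
Transfer ellipse a_t = (r₁ + r₂)/2 = 1.066×10⁷ m.
At r₁: circular v_c1 = √(μ/r₁) = 3433 m/s; transfer-periapsis v_p = √[μ(2/r₁ − 1/a_t)] = 4422 m/s.
Δv₁ = v_p − v_c1 = 989.0 m/s.
At r₂: circular v_c2 = √(μ/r₂) = 1556 m/s; transfer-apoapsis v_a = √[μ(2/r₂ − 1/a_t)] = 908.4 m/s.
Δv₂ = v_c2 − v_a = 647.6 m/s.
Total Δv = Δv₁ + Δv₂ = 1637 m/s = 1.637 km/s.

Δv_total ≈ 1.64 km/s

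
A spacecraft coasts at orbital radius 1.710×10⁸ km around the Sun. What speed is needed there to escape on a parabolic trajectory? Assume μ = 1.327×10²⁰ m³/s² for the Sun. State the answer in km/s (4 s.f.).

r = 1.710×10⁸ km = 1.710×10¹¹ m.
Escape speed v_esc = √(2μ/r) = √(2 × 1.327×10²⁰ / 1.710×10¹¹) = √(1.552×10⁹) = 39400 m/s.
= 39.40 km/s.

v_esc ≈ 39.40 km/s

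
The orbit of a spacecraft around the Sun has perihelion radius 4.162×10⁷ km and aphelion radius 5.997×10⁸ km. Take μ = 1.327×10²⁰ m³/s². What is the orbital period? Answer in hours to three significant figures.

T ≈ 27500 hours

Semi-major axis a = (r_p + r_a)/2 = (4.1620×10⁷ + 5.9970×10⁸)/2 = 3.2066×10⁸ km = 3.207×10¹¹ m.
By Kepler's third law T = 2π√(a³/μ) = 2π × 1.576×10⁷ = 9.904×10⁷ s.
= 27510 hours.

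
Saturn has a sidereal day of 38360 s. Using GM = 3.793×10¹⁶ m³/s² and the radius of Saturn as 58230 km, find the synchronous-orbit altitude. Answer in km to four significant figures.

h_sync ≈ 54000 km

A synchronous orbit has period T, so by Kepler's third law a = (μT²/4π²)^(1/3).
μT²/4π² = 3.793×10¹⁶ × (3.836×10⁴)² / 39.48 = 1.414×10²⁴ m³.
a = 1.122×10⁸ m = 1.1223×10⁵ km.
Altitude h = a − R = 1.1223×10⁵ − 58230 = 54005 km.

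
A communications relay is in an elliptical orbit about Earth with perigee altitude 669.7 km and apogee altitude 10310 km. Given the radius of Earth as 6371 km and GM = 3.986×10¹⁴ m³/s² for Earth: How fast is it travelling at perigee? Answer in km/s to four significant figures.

v ≈ 8.923 km/s

r_p = 6371 + 669.7 = 7040.7 km = 7.0407×10⁶ m.
r_a = 6371 + 10310 = 16681 km = 1.6681×10⁷ m.
Semi-major axis a = (r_p + r_a)/2 = 11861 km = 1.186×10⁷ m.
Vis-viva: v² = μ(2/r − 1/a) = 3.986×10¹⁴ × (2.841×10⁻⁷ − 8.431×10⁻⁸) = 7.962×10⁷ m²/s².
v = 8923 m/s = 8.923 km/s.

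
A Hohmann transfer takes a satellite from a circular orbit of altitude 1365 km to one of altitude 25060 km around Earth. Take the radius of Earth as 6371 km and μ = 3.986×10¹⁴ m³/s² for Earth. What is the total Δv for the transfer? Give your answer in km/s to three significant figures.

r₁ = 6371 + 1365 = 7736.0 km = 7.7360×10⁶ m.
r₂ = 6371 + 25060 = 31431 km = 3.1431×10⁷ m.
Transfer ellipse a_t = (r₁ + r₂)/2 = 1.958×10⁷ m.
At r₁: circular v_c1 = √(μ/r₁) = 7178 m/s; transfer-perigee v_p = √[μ(2/r₁ − 1/a_t)] = 9094 m/s.
Δv₁ = v_p − v_c1 = 1916 m/s.
At r₂: circular v_c2 = √(μ/r₂) = 3561 m/s; transfer-apogee v_a = √[μ(2/r₂ − 1/a_t)] = 2238 m/s.
Δv₂ = v_c2 − v_a = 1323 m/s.
Total Δv = Δv₁ + Δv₂ = 3239 m/s = 3.239 km/s.

Δv_total ≈ 3.24 km/s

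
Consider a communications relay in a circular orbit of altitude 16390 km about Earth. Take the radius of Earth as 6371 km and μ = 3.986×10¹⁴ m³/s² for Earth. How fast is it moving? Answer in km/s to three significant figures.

v ≈ 4.18 km/s

r = 6371 + 16390 = 22761 km = 2.2761×10⁷ m.
For a circular orbit v = √(μ/r) = √(3.986×10¹⁴ / 2.276×10⁷) = √(1.751×10⁷) = 4185 m/s.
That is 4.185 km/s.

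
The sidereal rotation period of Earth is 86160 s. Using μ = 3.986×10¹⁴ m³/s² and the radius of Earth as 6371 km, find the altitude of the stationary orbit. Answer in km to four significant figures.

A synchronous orbit has period T, so by Kepler's third law a = (μT²/4π²)^(1/3).
μT²/4π² = 3.986×10¹⁴ × (8.616×10⁴)² / 39.48 = 7.495×10²² m³.
a = 4.216×10⁷ m = 42163 km.
Altitude h = a − R = 42163 − 6371 = 35792 km.

h_sync ≈ 35790 km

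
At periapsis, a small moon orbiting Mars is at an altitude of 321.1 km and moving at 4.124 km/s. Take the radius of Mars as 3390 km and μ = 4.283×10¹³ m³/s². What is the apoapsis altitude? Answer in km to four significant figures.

apoapsis altitude ≈ 7000 km

r_p = 3390 + 321.1 = 3711.1 km = 3.711×10⁶ m.
Specific energy ε = v²/2 − μ/r = -3.037×10⁶ J/kg, so a = −μ/(2ε) = 7.051×10⁶ m.
The apsides satisfy r_p + r_a = 2a, so the apoapsis radius is 2a − r_p = 1.039×10⁷ m = 10390 km.
Apoapsis altitude = 10390 − 3390 = 6999.9 km.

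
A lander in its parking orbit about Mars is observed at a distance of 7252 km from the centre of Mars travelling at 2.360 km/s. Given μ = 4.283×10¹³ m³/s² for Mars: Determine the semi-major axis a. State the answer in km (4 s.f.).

a ≈ 6861 km

r = 7.252×10⁶ m.
Vis-viva rearranged: 1/a = 2/r − v²/μ = 2.758×10⁻⁷ − 1.300×10⁻⁷ = 1.457×10⁻⁷ m⁻¹.
a = 6.861×10⁶ m = 6861.2 km.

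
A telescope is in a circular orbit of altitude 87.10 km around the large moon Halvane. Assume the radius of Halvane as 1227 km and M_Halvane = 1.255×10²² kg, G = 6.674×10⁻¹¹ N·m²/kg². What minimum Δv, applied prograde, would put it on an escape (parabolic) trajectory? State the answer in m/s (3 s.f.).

μ = GM = 6.674×10⁻¹¹ × 1.255×10²² = 8.376×10¹¹ m³/s².
r = 1227 + 87.10 = 1314.1 km = 1.3141×10⁶ m.
Circular speed v_c = √(μ/r) = 798.4 m/s.
Escape speed v_esc = √(2μ/r) = √2 × v_c = 1129 m/s.
Δv = v_esc − v_c = 330.7 m/s.

Δv ≈ 331 m/s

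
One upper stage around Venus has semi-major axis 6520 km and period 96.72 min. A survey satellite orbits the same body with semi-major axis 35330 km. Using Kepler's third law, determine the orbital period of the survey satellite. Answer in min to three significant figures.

T₂ ≈ 1220 min

Kepler's third law: T² ∝ a³, so T₂ = T₁ (a₂/a₁)^(3/2).
a₂/a₁ = 5.419, (a₂/a₁)^(3/2) = 12.61.
T₂ = 96.72 × 12.61 = 1220 min.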